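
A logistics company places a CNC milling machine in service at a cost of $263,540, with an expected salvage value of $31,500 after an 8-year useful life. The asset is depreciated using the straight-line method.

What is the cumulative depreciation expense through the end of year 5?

$145,025

Depreciable base = $263,540 − $31,500 = $232,040.
Annual expense = $232,040 / 8 = $29,005.
End of year 1: book value $234,535.
End of year 2: book value $205,530.
End of year 3: book value $176,525.
End of year 4: book value $147,520.
End of year 5: book value $118,515.
Accumulated through year 5 = $263,540 − $118,515 = $145,025.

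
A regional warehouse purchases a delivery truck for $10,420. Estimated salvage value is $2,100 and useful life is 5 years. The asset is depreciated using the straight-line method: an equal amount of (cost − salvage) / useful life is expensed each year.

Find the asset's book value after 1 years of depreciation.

$8,756

Depreciable base = $10,420 − $2,100 = $8,320.
Annual expense = $8,320 / 5 = $1,664.
End of year 1: book value $8,756.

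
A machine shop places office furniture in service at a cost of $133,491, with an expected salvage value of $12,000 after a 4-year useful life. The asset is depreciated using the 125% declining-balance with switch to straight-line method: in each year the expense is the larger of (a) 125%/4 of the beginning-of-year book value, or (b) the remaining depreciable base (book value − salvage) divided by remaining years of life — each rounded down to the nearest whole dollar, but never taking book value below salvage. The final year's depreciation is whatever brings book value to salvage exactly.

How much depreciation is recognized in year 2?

$28,680

Depreciable base = $133,491 − $12,000 = $121,491.
Year 1: DB = ⌊$133,491 × 125%/4⌋ = $41,715; SL = ⌊$121,491/4⌋ = $30,372 → take DB $41,715. Book value $91,776.
Year 2: DB = ⌊$91,776 × 125%/4⌋ = $28,680; SL = ⌊$79,776/3⌋ = $26,592 → take DB $28,680. Book value $63,096.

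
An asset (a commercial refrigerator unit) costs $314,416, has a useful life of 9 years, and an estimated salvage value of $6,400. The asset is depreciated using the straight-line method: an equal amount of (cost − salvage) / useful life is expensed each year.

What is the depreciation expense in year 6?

Depreciable base = $314,416 − $6,400 = $308,016.
Annual expense = $308,016 / 9 = $34,224.

$34,224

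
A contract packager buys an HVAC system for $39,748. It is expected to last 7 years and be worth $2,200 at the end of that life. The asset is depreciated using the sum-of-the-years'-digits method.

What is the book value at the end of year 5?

Depreciable base = $39,748 − $2,200 = $37,548.
Sum of the years' digits = 7+6+5+4+3+2+1 = 28.
Year 1: $37,548 × 7/28 = $9,387. Book value $30,361.
Year 2: $37,548 × 6/28 = $8,046. Book value $22,315.
Year 3: $37,548 × 5/28 = $6,705. Book value $15,610.
Year 4: $37,548 × 4/28 = $5,364. Book value $10,246.
Year 5: $37,548 × 3/28 = $4,023. Book value $6,223.

$6,223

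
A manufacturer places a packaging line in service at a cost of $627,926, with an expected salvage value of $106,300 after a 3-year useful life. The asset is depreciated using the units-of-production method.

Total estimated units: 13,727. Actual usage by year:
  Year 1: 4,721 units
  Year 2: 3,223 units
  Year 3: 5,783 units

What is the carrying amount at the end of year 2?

$326,054

Depreciable base = $627,926 − $106,300 = $521,626.
Rate = $521,626 / 13,727 units = $38 per unit.
Year 1: 4,721 × $38 = $179,398. Book value $448,528.
Year 2: 3,223 × $38 = $122,474. Book value $326,054.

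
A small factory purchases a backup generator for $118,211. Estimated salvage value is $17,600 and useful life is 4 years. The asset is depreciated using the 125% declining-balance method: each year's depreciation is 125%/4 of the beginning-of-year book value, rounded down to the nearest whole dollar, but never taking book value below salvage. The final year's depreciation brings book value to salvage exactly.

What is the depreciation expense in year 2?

Depreciable base = $118,211 − $17,600 = $100,611.
Year 1: ⌊$118,211 × 125%/4⌋ = $36,940. Book value $81,271.
Year 2: ⌊$81,271 × 125%/4⌋ = $25,397. Book value $55,874.

$25,397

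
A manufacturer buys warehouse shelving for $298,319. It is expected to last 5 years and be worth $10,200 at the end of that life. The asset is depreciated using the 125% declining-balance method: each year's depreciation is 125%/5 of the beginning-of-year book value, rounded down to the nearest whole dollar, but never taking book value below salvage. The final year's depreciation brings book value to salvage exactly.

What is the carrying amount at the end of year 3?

$125,854

Depreciable base = $298,319 − $10,200 = $288,119.
Year 1: ⌊$298,319 × 125%/5⌋ = $74,579. Book value $223,740.
Year 2: ⌊$223,740 × 125%/5⌋ = $55,935. Book value $167,805.
Year 3: ⌊$167,805 × 125%/5⌋ = $41,951. Book value $125,854.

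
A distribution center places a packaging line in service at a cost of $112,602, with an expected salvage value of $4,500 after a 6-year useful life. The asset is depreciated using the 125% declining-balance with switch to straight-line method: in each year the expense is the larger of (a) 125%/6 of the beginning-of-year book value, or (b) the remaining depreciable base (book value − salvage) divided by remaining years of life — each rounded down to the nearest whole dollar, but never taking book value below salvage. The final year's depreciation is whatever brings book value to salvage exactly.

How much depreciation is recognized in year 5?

$16,518

Depreciable base = $112,602 − $4,500 = $108,102.
Year 1: DB = ⌊$112,602 × 125%/6⌋ = $23,458; SL = ⌊$108,102/6⌋ = $18,017 → take DB $23,458. Book value $89,144.
Year 2: DB = ⌊$89,144 × 125%/6⌋ = $18,571; SL = ⌊$84,644/5⌋ = $16,928 → take DB $18,571. Book value $70,573.
Year 3: DB = ⌊$70,573 × 125%/6⌋ = $14,702; SL = ⌊$66,073/4⌋ = $16,518 → take SL $16,518. Book value $54,055.
Year 4: DB = ⌊$54,055 × 125%/6⌋ = $11,261; SL = ⌊$49,555/3⌋ = $16,518 → take SL $16,518. Book value $37,537.
Year 5: DB = ⌊$37,537 × 125%/6⌋ = $7,820; SL = ⌊$33,037/2⌋ = $16,518 → take SL $16,518. Book value $21,019.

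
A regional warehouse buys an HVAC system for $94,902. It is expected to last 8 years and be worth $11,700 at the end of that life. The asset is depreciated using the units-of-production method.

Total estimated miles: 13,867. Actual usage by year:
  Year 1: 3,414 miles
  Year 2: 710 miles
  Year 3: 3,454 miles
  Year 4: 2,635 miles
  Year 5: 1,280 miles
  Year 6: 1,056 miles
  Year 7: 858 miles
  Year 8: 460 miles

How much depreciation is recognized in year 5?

Depreciable base = $94,902 − $11,700 = $83,202.
Rate = $83,202 / 13,867 miles = $6 per mile.
Year 1: 3,414 × $6 = $20,484. Book value $74,418.
Year 2: 710 × $6 = $4,260. Book value $70,158.
Year 3: 3,454 × $6 = $20,724. Book value $49,434.
Year 4: 2,635 × $6 = $15,810. Book value $33,624.
Year 5: 1,280 × $6 = $7,680. Book value $25,944.

$7,680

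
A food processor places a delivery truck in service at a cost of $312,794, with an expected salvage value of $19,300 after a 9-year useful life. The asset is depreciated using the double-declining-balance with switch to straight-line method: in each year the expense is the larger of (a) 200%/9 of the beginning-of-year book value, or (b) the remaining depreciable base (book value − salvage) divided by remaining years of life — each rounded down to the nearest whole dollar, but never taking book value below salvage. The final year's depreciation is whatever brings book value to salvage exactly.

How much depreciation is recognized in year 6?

$19,784

Depreciable base = $312,794 − $19,300 = $293,494.
Year 1: DB = ⌊$312,794 × 200%/9⌋ = $69,509; SL = ⌊$293,494/9⌋ = $32,610 → take DB $69,509. Book value $243,285.
Year 2: DB = ⌊$243,285 × 200%/9⌋ = $54,063; SL = ⌊$223,985/8⌋ = $27,998 → take DB $54,063. Book value $189,222.
Year 3: DB = ⌊$189,222 × 200%/9⌋ = $42,049; SL = ⌊$169,922/7⌋ = $24,274 → take DB $42,049. Book value $147,173.
Year 4: DB = ⌊$147,173 × 200%/9⌋ = $32,705; SL = ⌊$127,873/6⌋ = $21,312 → take DB $32,705. Book value $114,468.
Year 5: DB = ⌊$114,468 × 200%/9⌋ = $25,437; SL = ⌊$95,168/5⌋ = $19,033 → take DB $25,437. Book value $89,031.
Year 6: DB = ⌊$89,031 × 200%/9⌋ = $19,784; SL = ⌊$69,731/4⌋ = $17,432 → take DB $19,784. Book value $69,247.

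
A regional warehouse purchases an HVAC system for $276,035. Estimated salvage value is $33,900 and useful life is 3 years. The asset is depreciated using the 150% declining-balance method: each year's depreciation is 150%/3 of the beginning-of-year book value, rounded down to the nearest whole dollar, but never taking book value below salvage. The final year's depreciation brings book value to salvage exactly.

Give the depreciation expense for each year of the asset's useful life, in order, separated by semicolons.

Depreciable base = $276,035 − $33,900 = $242,135.
Year 1: ⌊$276,035 × 150%/3⌋ = $138,017. Book value $138,018.
Year 2: ⌊$138,018 × 150%/3⌋ = $69,009. Book value $69,009.
Year 3 (final): $69,009 − $33,900 = $35,109. Book value $33,900.

$138,017; $69,009; $35,109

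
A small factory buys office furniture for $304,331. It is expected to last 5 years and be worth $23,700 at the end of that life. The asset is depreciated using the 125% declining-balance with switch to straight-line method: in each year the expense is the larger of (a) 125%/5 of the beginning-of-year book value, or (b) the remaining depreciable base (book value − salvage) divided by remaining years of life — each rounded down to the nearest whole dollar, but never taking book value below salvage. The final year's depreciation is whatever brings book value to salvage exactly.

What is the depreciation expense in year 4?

Depreciable base = $304,331 − $23,700 = $280,631.
Year 1: DB = ⌊$304,331 × 125%/5⌋ = $76,082; SL = ⌊$280,631/5⌋ = $56,126 → take DB $76,082. Book value $228,249.
Year 2: DB = ⌊$228,249 × 125%/5⌋ = $57,062; SL = ⌊$204,549/4⌋ = $51,137 → take DB $57,062. Book value $171,187.
Year 3: DB = ⌊$171,187 × 125%/5⌋ = $42,796; SL = ⌊$147,487/3⌋ = $49,162 → take SL $49,162. Book value $122,025.
Year 4: DB = ⌊$122,025 × 125%/5⌋ = $30,506; SL = ⌊$98,325/2⌋ = $49,162 → take SL $49,162. Book value $72,863.

$49,162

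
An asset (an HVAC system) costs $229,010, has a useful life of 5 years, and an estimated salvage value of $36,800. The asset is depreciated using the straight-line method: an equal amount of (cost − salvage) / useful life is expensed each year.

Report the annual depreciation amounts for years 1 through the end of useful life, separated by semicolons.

Depreciable base = $229,010 − $36,800 = $192,210.
Annual expense = $192,210 / 5 = $38,442.
End of year 1: book value $190,568.
End of year 2: book value $152,126.
End of year 3: book value $113,684.
End of year 4: book value $75,242.
End of year 5: book value $36,800.

$38,442; $38,442; $38,442; $38,442; $38,442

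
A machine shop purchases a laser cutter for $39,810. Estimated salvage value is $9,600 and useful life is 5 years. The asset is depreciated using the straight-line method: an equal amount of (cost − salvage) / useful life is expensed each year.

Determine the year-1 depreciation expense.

$6,042

Depreciable base = $39,810 − $9,600 = $30,210.
Annual expense = $30,210 / 5 = $6,042.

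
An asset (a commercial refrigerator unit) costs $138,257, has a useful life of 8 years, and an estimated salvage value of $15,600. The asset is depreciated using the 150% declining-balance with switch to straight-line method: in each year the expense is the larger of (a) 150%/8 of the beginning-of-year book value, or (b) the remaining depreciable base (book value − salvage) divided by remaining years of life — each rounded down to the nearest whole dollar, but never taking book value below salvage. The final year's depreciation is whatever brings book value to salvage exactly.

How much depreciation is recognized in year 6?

$11,119

Depreciable base = $138,257 − $15,600 = $122,657.
Year 1: DB = ⌊$138,257 × 150%/8⌋ = $25,923; SL = ⌊$122,657/8⌋ = $15,332 → take DB $25,923. Book value $112,334.
Year 2: DB = ⌊$112,334 × 150%/8⌋ = $21,062; SL = ⌊$96,734/7⌋ = $13,819 → take DB $21,062. Book value $91,272.
Year 3: DB = ⌊$91,272 × 150%/8⌋ = $17,113; SL = ⌊$75,672/6⌋ = $12,612 → take DB $17,113. Book value $74,159.
Year 4: DB = ⌊$74,159 × 150%/8⌋ = $13,904; SL = ⌊$58,559/5⌋ = $11,711 → take DB $13,904. Book value $60,255.
Year 5: DB = ⌊$60,255 × 150%/8⌋ = $11,297; SL = ⌊$44,655/4⌋ = $11,163 → take DB $11,297. Book value $48,958.
Year 6: DB = ⌊$48,958 × 150%/8⌋ = $9,179; SL = ⌊$33,358/3⌋ = $11,119 → take SL $11,119. Book value $37,839.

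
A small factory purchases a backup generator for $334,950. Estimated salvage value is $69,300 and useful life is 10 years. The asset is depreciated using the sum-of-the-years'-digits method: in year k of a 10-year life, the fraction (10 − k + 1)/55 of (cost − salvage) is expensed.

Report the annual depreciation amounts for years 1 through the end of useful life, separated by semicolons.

Depreciable base = $334,950 − $69,300 = $265,650.
Sum of the years' digits = 10+9+8+7+6+5+4+3+2+1 = 55.
Year 1: $265,650 × 10/55 = $48,300. Book value $286,650.
Year 2: $265,650 × 9/55 = $43,470. Book value $243,180.
Year 3: $265,650 × 8/55 = $38,640. Book value $204,540.
Year 4: $265,650 × 7/55 = $33,810. Book value $170,730.
Year 5: $265,650 × 6/55 = $28,980. Book value $141,750.
Year 6: $265,650 × 5/55 = $24,150. Book value $117,600.
Year 7: $265,650 × 4/55 = $19,320. Book value $98,280.
Year 8: $265,650 × 3/55 = $14,490. Book value $83,790.
Year 9: $265,650 × 2/55 = $9,660. Book value $74,130.
Year 10: $265,650 × 1/55 = $4,830. Book value $69,300.

$48,300; $43,470; $38,640; $33,810; $28,980; $24,150; $19,320; $14,490; $9,660; $4,830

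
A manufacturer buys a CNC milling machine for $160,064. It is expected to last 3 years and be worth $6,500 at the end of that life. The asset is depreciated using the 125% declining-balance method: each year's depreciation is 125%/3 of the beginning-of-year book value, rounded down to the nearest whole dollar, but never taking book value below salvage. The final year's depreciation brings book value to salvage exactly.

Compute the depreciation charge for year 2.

$38,904

Depreciable base = $160,064 − $6,500 = $153,564.
Year 1: ⌊$160,064 × 125%/3⌋ = $66,693. Book value $93,371.
Year 2: ⌊$93,371 × 125%/3⌋ = $38,904. Book value $54,467.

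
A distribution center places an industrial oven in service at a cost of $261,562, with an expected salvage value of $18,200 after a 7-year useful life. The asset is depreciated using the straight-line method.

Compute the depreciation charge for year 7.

$34,766

Depreciable base = $261,562 − $18,200 = $243,362.
Annual expense = $243,362 / 7 = $34,766.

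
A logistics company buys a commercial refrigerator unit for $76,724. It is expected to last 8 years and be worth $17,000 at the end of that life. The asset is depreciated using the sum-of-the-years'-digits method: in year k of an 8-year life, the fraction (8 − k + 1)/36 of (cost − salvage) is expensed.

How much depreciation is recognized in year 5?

Depreciable base = $76,724 − $17,000 = $59,724.
Sum of the years' digits = 8+7+6+5+4+3+2+1 = 36.
Year 1: $59,724 × 8/36 = $13,272. Book value $63,452.
Year 2: $59,724 × 7/36 = $11,613. Book value $51,839.
Year 3: $59,724 × 6/36 = $9,954. Book value $41,885.
Year 4: $59,724 × 5/36 = $8,295. Book value $33,590.
Year 5: $59,724 × 4/36 = $6,636. Book value $26,954.

$6,636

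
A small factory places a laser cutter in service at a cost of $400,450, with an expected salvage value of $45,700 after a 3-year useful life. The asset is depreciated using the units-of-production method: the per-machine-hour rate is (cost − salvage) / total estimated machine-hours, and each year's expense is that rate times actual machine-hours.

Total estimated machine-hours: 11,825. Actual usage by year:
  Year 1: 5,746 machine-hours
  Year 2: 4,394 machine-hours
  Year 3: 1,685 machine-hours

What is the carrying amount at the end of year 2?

$96,250

Depreciable base = $400,450 − $45,700 = $354,750.
Rate = $354,750 / 11,825 machine-hours = $30 per machine-hour.
Year 1: 5,746 × $30 = $172,380. Book value $228,070.
Year 2: 4,394 × $30 = $131,820. Book value $96,250.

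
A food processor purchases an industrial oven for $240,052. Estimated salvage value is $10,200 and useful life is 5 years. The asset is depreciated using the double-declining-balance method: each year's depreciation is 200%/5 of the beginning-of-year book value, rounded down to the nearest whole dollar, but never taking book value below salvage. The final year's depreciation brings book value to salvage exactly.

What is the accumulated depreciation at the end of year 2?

Depreciable base = $240,052 − $10,200 = $229,852.
Year 1: ⌊$240,052 × 200%/5⌋ = $96,020. Book value $144,032.
Year 2: ⌊$144,032 × 200%/5⌋ = $57,612. Book value $86,420.
Accumulated through year 2 = $240,052 − $86,420 = $153,632.

$153,632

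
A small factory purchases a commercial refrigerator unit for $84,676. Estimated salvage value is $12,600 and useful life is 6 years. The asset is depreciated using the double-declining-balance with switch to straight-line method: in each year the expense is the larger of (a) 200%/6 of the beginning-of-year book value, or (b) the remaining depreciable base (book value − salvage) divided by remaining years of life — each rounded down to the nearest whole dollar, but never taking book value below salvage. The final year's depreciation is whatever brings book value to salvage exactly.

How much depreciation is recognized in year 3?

$12,544

Depreciable base = $84,676 − $12,600 = $72,076.
Year 1: DB = ⌊$84,676 × 200%/6⌋ = $28,225; SL = ⌊$72,076/6⌋ = $12,012 → take DB $28,225. Book value $56,451.
Year 2: DB = ⌊$56,451 × 200%/6⌋ = $18,817; SL = ⌊$43,851/5⌋ = $8,770 → take DB $18,817. Book value $37,634.
Year 3: DB = ⌊$37,634 × 200%/6⌋ = $12,544; SL = ⌊$25,034/4⌋ = $6,258 → take DB $12,544. Book value $25,090.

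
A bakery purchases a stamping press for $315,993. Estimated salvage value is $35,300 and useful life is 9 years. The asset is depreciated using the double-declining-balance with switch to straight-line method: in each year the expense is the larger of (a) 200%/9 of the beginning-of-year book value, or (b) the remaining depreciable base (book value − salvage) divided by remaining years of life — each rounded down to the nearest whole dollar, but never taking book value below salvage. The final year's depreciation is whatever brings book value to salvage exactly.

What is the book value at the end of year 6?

Depreciable base = $315,993 − $35,300 = $280,693.
Year 1: DB = ⌊$315,993 × 200%/9⌋ = $70,220; SL = ⌊$280,693/9⌋ = $31,188 → take DB $70,220. Book value $245,773.
Year 2: DB = ⌊$245,773 × 200%/9⌋ = $54,616; SL = ⌊$210,473/8⌋ = $26,309 → take DB $54,616. Book value $191,157.
Year 3: DB = ⌊$191,157 × 200%/9⌋ = $42,479; SL = ⌊$155,857/7⌋ = $22,265 → take DB $42,479. Book value $148,678.
Year 4: DB = ⌊$148,678 × 200%/9⌋ = $33,039; SL = ⌊$113,378/6⌋ = $18,896 → take DB $33,039. Book value $115,639.
Year 5: DB = ⌊$115,639 × 200%/9⌋ = $25,697; SL = ⌊$80,339/5⌋ = $16,067 → take DB $25,697. Book value $89,942.
Year 6: DB = ⌊$89,942 × 200%/9⌋ = $19,987; SL = ⌊$54,642/4⌋ = $13,660 → take DB $19,987. Book value $69,955.

$69,955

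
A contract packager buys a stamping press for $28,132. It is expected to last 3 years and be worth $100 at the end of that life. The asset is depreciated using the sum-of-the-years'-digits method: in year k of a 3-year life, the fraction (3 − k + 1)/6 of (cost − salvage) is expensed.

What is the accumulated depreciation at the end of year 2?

$23,360

Depreciable base = $28,132 − $100 = $28,032.
Sum of the years' digits = 3+2+1 = 6.
Year 1: $28,032 × 3/6 = $14,016. Book value $14,116.
Year 2: $28,032 × 2/6 = $9,344. Book value $4,772.
Accumulated through year 2 = $28,132 − $4,772 = $23,360.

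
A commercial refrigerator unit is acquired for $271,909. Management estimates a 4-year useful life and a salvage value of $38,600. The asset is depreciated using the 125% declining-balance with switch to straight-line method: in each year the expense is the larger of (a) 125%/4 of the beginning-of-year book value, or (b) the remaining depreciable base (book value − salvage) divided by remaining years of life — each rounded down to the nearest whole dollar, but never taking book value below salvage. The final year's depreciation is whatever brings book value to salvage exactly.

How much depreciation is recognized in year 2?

$58,418

Depreciable base = $271,909 − $38,600 = $233,309.
Year 1: DB = ⌊$271,909 × 125%/4⌋ = $84,971; SL = ⌊$233,309/4⌋ = $58,327 → take DB $84,971. Book value $186,938.
Year 2: DB = ⌊$186,938 × 125%/4⌋ = $58,418; SL = ⌊$148,338/3⌋ = $49,446 → take DB $58,418. Book value $128,520.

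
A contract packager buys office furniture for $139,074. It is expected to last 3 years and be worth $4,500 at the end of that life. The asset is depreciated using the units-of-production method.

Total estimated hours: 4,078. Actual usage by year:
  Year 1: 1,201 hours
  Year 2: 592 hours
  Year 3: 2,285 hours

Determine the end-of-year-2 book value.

Depreciable base = $139,074 − $4,500 = $134,574.
Rate = $134,574 / 4,078 hours = $33 per hour.
Year 1: 1,201 × $33 = $39,633. Book value $99,441.
Year 2: 592 × $33 = $19,536. Book value $79,905.

$79,905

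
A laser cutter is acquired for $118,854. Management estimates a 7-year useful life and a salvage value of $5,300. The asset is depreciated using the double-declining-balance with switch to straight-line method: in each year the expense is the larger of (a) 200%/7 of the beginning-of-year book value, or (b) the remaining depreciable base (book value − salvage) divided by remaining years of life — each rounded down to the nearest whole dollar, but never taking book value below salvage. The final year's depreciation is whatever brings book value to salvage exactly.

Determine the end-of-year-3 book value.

Depreciable base = $118,854 − $5,300 = $113,554.
Year 1: DB = ⌊$118,854 × 200%/7⌋ = $33,958; SL = ⌊$113,554/7⌋ = $16,222 → take DB $33,958. Book value $84,896.
Year 2: DB = ⌊$84,896 × 200%/7⌋ = $24,256; SL = ⌊$79,596/6⌋ = $13,266 → take DB $24,256. Book value $60,640.
Year 3: DB = ⌊$60,640 × 200%/7⌋ = $17,325; SL = ⌊$55,340/5⌋ = $11,068 → take DB $17,325. Book value $43,315.

$43,315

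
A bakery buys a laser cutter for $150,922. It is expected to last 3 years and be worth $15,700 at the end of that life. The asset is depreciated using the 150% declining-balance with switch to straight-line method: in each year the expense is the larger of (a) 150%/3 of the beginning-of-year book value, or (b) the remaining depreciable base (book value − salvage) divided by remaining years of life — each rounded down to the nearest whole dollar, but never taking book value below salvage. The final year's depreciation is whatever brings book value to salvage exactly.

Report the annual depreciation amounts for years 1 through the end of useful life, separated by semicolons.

Depreciable base = $150,922 − $15,700 = $135,222.
Year 1: DB = ⌊$150,922 × 150%/3⌋ = $75,461; SL = ⌊$135,222/3⌋ = $45,074 → take DB $75,461. Book value $75,461.
Year 2: DB = ⌊$75,461 × 150%/3⌋ = $37,730; SL = ⌊$59,761/2⌋ = $29,880 → take DB $37,730. Book value $37,731.
Year 3 (final): $37,731 − $15,700 = $22,031. Book value $15,700.

$75,461; $37,730; $22,031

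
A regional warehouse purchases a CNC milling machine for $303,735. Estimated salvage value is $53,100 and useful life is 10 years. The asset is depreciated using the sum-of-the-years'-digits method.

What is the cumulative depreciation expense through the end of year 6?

$205,065

Depreciable base = $303,735 − $53,100 = $250,635.
Sum of the years' digits = 10+9+8+7+6+5+4+3+2+1 = 55.
Year 1: $250,635 × 10/55 = $45,570. Book value $258,165.
Year 2: $250,635 × 9/55 = $41,013. Book value $217,152.
Year 3: $250,635 × 8/55 = $36,456. Book value $180,696.
Year 4: $250,635 × 7/55 = $31,899. Book value $148,797.
Year 5: $250,635 × 6/55 = $27,342. Book value $121,455.
Year 6: $250,635 × 5/55 = $22,785. Book value $98,670.
Accumulated through year 6 = $303,735 − $98,670 = $205,065.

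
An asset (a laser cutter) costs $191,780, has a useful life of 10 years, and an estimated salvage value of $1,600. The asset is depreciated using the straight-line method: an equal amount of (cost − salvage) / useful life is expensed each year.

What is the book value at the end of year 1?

$172,762

Depreciable base = $191,780 − $1,600 = $190,180.
Annual expense = $190,180 / 10 = $19,018.
End of year 1: book value $172,762.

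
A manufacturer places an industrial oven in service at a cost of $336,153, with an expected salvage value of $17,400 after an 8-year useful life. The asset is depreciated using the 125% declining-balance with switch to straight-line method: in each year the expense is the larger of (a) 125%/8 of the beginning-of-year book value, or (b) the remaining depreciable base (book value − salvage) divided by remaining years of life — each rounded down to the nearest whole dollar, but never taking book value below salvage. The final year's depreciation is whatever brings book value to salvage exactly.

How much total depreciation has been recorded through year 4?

$171,136

Depreciable base = $336,153 − $17,400 = $318,753.
Year 1: DB = ⌊$336,153 × 125%/8⌋ = $52,523; SL = ⌊$318,753/8⌋ = $39,844 → take DB $52,523. Book value $283,630.
Year 2: DB = ⌊$283,630 × 125%/8⌋ = $44,317; SL = ⌊$266,230/7⌋ = $38,032 → take DB $44,317. Book value $239,313.
Year 3: DB = ⌊$239,313 × 125%/8⌋ = $37,392; SL = ⌊$221,913/6⌋ = $36,985 → take DB $37,392. Book value $201,921.
Year 4: DB = ⌊$201,921 × 125%/8⌋ = $31,550; SL = ⌊$184,521/5⌋ = $36,904 → take SL $36,904. Book value $165,017.
Accumulated through year 4 = $336,153 − $165,017 = $171,136.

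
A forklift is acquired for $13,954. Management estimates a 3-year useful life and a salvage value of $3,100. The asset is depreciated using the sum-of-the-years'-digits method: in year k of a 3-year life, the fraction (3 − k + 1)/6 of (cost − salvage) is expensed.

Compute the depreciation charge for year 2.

$3,618

Depreciable base = $13,954 − $3,100 = $10,854.
Sum of the years' digits = 3+2+1 = 6.
Year 1: $10,854 × 3/6 = $5,427. Book value $8,527.
Year 2: $10,854 × 2/6 = $3,618. Book value $4,909.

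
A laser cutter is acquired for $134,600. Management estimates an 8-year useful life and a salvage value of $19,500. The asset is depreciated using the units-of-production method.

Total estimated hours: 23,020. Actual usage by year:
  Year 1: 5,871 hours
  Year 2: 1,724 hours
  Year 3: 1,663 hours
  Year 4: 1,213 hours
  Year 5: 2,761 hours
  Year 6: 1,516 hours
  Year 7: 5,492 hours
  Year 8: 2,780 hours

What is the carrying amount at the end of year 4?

$82,245

Depreciable base = $134,600 − $19,500 = $115,100.
Rate = $115,100 / 23,020 hours = $5 per hour.
Year 1: 5,871 × $5 = $29,355. Book value $105,245.
Year 2: 1,724 × $5 = $8,620. Book value $96,625.
Year 3: 1,663 × $5 = $8,315. Book value $88,310.
Year 4: 1,213 × $5 = $6,065. Book value $82,245.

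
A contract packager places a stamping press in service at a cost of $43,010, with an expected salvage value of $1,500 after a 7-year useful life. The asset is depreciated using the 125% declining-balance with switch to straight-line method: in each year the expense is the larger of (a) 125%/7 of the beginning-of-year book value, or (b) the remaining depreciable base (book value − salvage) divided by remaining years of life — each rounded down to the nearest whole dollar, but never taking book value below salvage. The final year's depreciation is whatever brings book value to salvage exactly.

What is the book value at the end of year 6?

$7,005

Depreciable base = $43,010 − $1,500 = $41,510.
Year 1: DB = ⌊$43,010 × 125%/7⌋ = $7,680; SL = ⌊$41,510/7⌋ = $5,930 → take DB $7,680. Book value $35,330.
Year 2: DB = ⌊$35,330 × 125%/7⌋ = $6,308; SL = ⌊$33,830/6⌋ = $5,638 → take DB $6,308. Book value $29,022.
Year 3: DB = ⌊$29,022 × 125%/7⌋ = $5,182; SL = ⌊$27,522/5⌋ = $5,504 → take SL $5,504. Book value $23,518.
Year 4: DB = ⌊$23,518 × 125%/7⌋ = $4,199; SL = ⌊$22,018/4⌋ = $5,504 → take SL $5,504. Book value $18,014.
Year 5: DB = ⌊$18,014 × 125%/7⌋ = $3,216; SL = ⌊$16,514/3⌋ = $5,504 → take SL $5,504. Book value $12,510.
Year 6: DB = ⌊$12,510 × 125%/7⌋ = $2,233; SL = ⌊$11,010/2⌋ = $5,505 → take SL $5,505. Book value $7,005.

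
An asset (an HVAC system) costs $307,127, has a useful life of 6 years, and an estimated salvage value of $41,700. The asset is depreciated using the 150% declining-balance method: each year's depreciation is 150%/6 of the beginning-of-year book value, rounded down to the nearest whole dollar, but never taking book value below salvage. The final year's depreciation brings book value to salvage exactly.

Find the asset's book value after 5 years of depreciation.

$72,884

Depreciable base = $307,127 − $41,700 = $265,427.
Year 1: ⌊$307,127 × 150%/6⌋ = $76,781. Book value $230,346.
Year 2: ⌊$230,346 × 150%/6⌋ = $57,586. Book value $172,760.
Year 3: ⌊$172,760 × 150%/6⌋ = $43,190. Book value $129,570.
Year 4: ⌊$129,570 × 150%/6⌋ = $32,392. Book value $97,178.
Year 5: ⌊$97,178 × 150%/6⌋ = $24,294. Book value $72,884.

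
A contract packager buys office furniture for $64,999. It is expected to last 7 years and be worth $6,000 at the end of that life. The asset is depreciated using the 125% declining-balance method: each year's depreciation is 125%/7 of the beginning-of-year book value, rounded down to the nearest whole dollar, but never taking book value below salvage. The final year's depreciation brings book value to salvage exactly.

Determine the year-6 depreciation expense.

$4,341

Depreciable base = $64,999 − $6,000 = $58,999.
Year 1: ⌊$64,999 × 125%/7⌋ = $11,606. Book value $53,393.
Year 2: ⌊$53,393 × 125%/7⌋ = $9,534. Book value $43,859.
Year 3: ⌊$43,859 × 125%/7⌋ = $7,831. Book value $36,028.
Year 4: ⌊$36,028 × 125%/7⌋ = $6,433. Book value $29,595.
Year 5: ⌊$29,595 × 125%/7⌋ = $5,284. Book value $24,311.
Year 6: ⌊$24,311 × 125%/7⌋ = $4,341. Book value $19,970.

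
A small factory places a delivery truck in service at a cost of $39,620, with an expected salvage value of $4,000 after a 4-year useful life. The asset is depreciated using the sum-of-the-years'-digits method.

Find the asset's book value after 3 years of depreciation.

$7,562

Depreciable base = $39,620 − $4,000 = $35,620.
Sum of the years' digits = 4+3+2+1 = 10.
Year 1: $35,620 × 4/10 = $14,248. Book value $25,372.
Year 2: $35,620 × 3/10 = $10,686. Book value $14,686.
Year 3: $35,620 × 2/10 = $7,124. Book value $7,562.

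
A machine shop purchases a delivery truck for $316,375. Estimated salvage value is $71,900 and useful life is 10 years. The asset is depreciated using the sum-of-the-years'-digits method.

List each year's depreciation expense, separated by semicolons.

Depreciable base = $316,375 − $71,900 = $244,475.
Sum of the years' digits = 10+9+8+7+6+5+4+3+2+1 = 55.
Year 1: $244,475 × 10/55 = $44,450. Book value $271,925.
Year 2: $244,475 × 9/55 = $40,005. Book value $231,920.
Year 3: $244,475 × 8/55 = $35,560. Book value $196,360.
Year 4: $244,475 × 7/55 = $31,115. Book value $165,245.
Year 5: $244,475 × 6/55 = $26,670. Book value $138,575.
Year 6: $244,475 × 5/55 = $22,225. Book value $116,350.
Year 7: $244,475 × 4/55 = $17,780. Book value $98,570.
Year 8: $244,475 × 3/55 = $13,335. Book value $85,235.
Year 9: $244,475 × 2/55 = $8,890. Book value $76,345.
Year 10: $244,475 × 1/55 = $4,445. Book value $71,900.

$44,450; $40,005; $35,560; $31,115; $26,670; $22,225; $17,780; $13,335; $8,890; $4,445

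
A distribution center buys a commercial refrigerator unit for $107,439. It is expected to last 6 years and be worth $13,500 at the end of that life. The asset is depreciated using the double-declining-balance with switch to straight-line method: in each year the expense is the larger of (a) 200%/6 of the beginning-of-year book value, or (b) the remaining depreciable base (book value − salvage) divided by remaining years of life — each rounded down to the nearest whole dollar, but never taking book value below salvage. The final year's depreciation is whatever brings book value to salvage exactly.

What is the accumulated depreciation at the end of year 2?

Depreciable base = $107,439 − $13,500 = $93,939.
Year 1: DB = ⌊$107,439 × 200%/6⌋ = $35,813; SL = ⌊$93,939/6⌋ = $15,656 → take DB $35,813. Book value $71,626.
Year 2: DB = ⌊$71,626 × 200%/6⌋ = $23,875; SL = ⌊$58,126/5⌋ = $11,625 → take DB $23,875. Book value $47,751.
Accumulated through year 2 = $107,439 − $47,751 = $59,688.

$59,688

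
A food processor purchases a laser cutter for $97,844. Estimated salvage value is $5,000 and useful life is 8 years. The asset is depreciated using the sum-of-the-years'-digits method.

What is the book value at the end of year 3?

Depreciable base = $97,844 − $5,000 = $92,844.
Sum of the years' digits = 8+7+6+5+4+3+2+1 = 36.
Year 1: $92,844 × 8/36 = $20,632. Book value $77,212.
Year 2: $92,844 × 7/36 = $18,053. Book value $59,159.
Year 3: $92,844 × 6/36 = $15,474. Book value $43,685.

$43,685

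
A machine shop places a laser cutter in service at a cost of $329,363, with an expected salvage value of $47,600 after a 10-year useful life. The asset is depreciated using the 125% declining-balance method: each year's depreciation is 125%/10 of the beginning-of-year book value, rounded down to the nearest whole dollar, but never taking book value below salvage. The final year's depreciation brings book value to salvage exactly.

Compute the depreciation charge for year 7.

Depreciable base = $329,363 − $47,600 = $281,763.
Year 1: ⌊$329,363 × 125%/10⌋ = $41,170. Book value $288,193.
Year 2: ⌊$288,193 × 125%/10⌋ = $36,024. Book value $252,169.
Year 3: ⌊$252,169 × 125%/10⌋ = $31,521. Book value $220,648.
Year 4: ⌊$220,648 × 125%/10⌋ = $27,581. Book value $193,067.
Year 5: ⌊$193,067 × 125%/10⌋ = $24,133. Book value $168,934.
Year 6: ⌊$168,934 × 125%/10⌋ = $21,116. Book value $147,818.
Year 7: ⌊$147,818 × 125%/10⌋ = $18,477. Book value $129,341.

$18,477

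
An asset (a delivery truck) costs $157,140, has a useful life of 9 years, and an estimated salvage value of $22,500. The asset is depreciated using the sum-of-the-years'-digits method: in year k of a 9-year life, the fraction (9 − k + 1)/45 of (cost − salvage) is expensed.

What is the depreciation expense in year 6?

$11,968

Depreciable base = $157,140 − $22,500 = $134,640.
Sum of the years' digits = 9+8+7+6+5+4+3+2+1 = 45.
Year 1: $134,640 × 9/45 = $26,928. Book value $130,212.
Year 2: $134,640 × 8/45 = $23,936. Book value $106,276.
Year 3: $134,640 × 7/45 = $20,944. Book value $85,332.
Year 4: $134,640 × 6/45 = $17,952. Book value $67,380.
Year 5: $134,640 × 5/45 = $14,960. Book value $52,420.
Year 6: $134,640 × 4/45 = $11,968. Book value $40,452.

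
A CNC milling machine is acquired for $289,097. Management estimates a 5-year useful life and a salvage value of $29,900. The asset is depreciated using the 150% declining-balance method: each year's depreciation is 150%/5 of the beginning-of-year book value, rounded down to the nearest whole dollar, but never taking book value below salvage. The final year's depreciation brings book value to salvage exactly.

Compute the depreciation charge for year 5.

Depreciable base = $289,097 − $29,900 = $259,197.
Year 1: ⌊$289,097 × 150%/5⌋ = $86,729. Book value $202,368.
Year 2: ⌊$202,368 × 150%/5⌋ = $60,710. Book value $141,658.
Year 3: ⌊$141,658 × 150%/5⌋ = $42,497. Book value $99,161.
Year 4: ⌊$99,161 × 150%/5⌋ = $29,748. Book value $69,413.
Year 5 (final): $69,413 − $29,900 = $39,513. Book value $29,900.

$39,513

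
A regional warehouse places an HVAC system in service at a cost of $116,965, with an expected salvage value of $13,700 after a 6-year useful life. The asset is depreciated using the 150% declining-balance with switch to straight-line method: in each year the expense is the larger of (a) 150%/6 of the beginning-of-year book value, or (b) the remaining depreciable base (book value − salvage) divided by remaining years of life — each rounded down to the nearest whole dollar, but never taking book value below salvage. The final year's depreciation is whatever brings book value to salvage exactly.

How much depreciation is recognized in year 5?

Depreciable base = $116,965 − $13,700 = $103,265.
Year 1: DB = ⌊$116,965 × 150%/6⌋ = $29,241; SL = ⌊$103,265/6⌋ = $17,210 → take DB $29,241. Book value $87,724.
Year 2: DB = ⌊$87,724 × 150%/6⌋ = $21,931; SL = ⌊$74,024/5⌋ = $14,804 → take DB $21,931. Book value $65,793.
Year 3: DB = ⌊$65,793 × 150%/6⌋ = $16,448; SL = ⌊$52,093/4⌋ = $13,023 → take DB $16,448. Book value $49,345.
Year 4: DB = ⌊$49,345 × 150%/6⌋ = $12,336; SL = ⌊$35,645/3⌋ = $11,881 → take DB $12,336. Book value $37,009.
Year 5: DB = ⌊$37,009 × 150%/6⌋ = $9,252; SL = ⌊$23,309/2⌋ = $11,654 → take SL $11,654. Book value $25,355.

$11,654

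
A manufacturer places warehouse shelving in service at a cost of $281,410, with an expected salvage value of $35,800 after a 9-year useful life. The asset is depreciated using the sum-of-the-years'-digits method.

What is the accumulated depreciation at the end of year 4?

Depreciable base = $281,410 − $35,800 = $245,610.
Sum of the years' digits = 9+8+7+6+5+4+3+2+1 = 45.
Year 1: $245,610 × 9/45 = $49,122. Book value $232,288.
Year 2: $245,610 × 8/45 = $43,664. Book value $188,624.
Year 3: $245,610 × 7/45 = $38,206. Book value $150,418.
Year 4: $245,610 × 6/45 = $32,748. Book value $117,670.
Accumulated through year 4 = $281,410 − $117,670 = $163,740.

$163,740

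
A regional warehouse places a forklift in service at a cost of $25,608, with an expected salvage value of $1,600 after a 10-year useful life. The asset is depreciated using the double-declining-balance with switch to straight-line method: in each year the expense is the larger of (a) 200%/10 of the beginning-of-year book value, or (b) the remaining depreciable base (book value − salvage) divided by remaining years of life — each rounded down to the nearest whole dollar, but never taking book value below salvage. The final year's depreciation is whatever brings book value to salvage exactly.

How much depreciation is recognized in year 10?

$1,258

Depreciable base = $25,608 − $1,600 = $24,008.
Year 1: DB = ⌊$25,608 × 200%/10⌋ = $5,121; SL = ⌊$24,008/10⌋ = $2,400 → take DB $5,121. Book value $20,487.
Year 2: DB = ⌊$20,487 × 200%/10⌋ = $4,097; SL = ⌊$18,887/9⌋ = $2,098 → take DB $4,097. Book value $16,390.
Year 3: DB = ⌊$16,390 × 200%/10⌋ = $3,278; SL = ⌊$14,790/8⌋ = $1,848 → take DB $3,278. Book value $13,112.
Year 4: DB = ⌊$13,112 × 200%/10⌋ = $2,622; SL = ⌊$11,512/7⌋ = $1,644 → take DB $2,622. Book value $10,490.
Year 5: DB = ⌊$10,490 × 200%/10⌋ = $2,098; SL = ⌊$8,890/6⌋ = $1,481 → take DB $2,098. Book value $8,392.
Year 6: DB = ⌊$8,392 × 200%/10⌋ = $1,678; SL = ⌊$6,792/5⌋ = $1,358 → take DB $1,678. Book value $6,714.
Year 7: DB = ⌊$6,714 × 200%/10⌋ = $1,342; SL = ⌊$5,114/4⌋ = $1,278 → take DB $1,342. Book value $5,372.
Year 8: DB = ⌊$5,372 × 200%/10⌋ = $1,074; SL = ⌊$3,772/3⌋ = $1,257 → take SL $1,257. Book value $4,115.
Year 9: DB = ⌊$4,115 × 200%/10⌋ = $823; SL = ⌊$2,515/2⌋ = $1,257 → take SL $1,257. Book value $2,858.
Year 10 (final): $2,858 − $1,600 = $1,258. Book value $1,600.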